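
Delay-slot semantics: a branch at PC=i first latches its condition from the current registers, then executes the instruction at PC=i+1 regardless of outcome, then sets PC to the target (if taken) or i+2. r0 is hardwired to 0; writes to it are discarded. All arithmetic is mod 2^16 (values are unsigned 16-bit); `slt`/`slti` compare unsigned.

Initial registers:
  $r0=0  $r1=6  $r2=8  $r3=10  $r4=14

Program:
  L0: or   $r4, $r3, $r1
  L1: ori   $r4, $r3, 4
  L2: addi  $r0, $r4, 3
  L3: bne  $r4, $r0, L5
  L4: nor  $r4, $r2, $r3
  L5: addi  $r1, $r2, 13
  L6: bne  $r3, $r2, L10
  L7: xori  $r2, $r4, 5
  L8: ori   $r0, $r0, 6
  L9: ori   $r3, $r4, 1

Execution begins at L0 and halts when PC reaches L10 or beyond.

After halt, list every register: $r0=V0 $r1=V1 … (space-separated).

  step pc=0: or   $r4, $r3, $r1  regs=(0,6,8,10,14)
  step pc=1: ori   $r4, $r3, 4  regs=(0,6,8,10,14)
  step pc=2: addi  $r0, $r4, 3  regs=(0,6,8,10,14)
  step pc=3: bne  $r4, $r0, L5  cond=T  regs=(0,6,8,10,14)
  step pc=4: nor  $r4, $r2, $r3  regs=(0,6,8,10,65525)
  step pc=5: addi  $r1, $r2, 13  regs=(0,21,8,10,65525)
  step pc=6: bne  $r3, $r2, L10  cond=T  regs=(0,21,8,10,65525)
  step pc=7: xori  $r2, $r4, 5  regs=(0,21,65520,10,65525)

$r0=0 $r1=21 $r2=65520 $r3=10 $r4=65525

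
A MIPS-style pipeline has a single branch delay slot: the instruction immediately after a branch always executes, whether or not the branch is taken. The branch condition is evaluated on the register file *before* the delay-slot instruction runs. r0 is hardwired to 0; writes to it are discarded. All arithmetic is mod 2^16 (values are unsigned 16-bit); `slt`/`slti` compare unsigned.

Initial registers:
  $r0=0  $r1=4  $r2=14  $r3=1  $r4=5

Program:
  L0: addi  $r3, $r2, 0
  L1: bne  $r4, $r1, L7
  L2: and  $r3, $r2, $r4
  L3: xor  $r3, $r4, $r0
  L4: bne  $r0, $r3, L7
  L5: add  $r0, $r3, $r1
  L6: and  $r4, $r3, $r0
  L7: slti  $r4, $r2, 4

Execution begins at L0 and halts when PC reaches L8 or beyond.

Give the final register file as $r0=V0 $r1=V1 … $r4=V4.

$r0=0 $r1=4 $r2=14 $r3=4 $r4=0

PC=0  addi  $r3, $r2, 0      | $r0=0 $r1=4 $r2=14 $r3=14 $r4=5
PC=1  bne  $r4, $r1, L7      | $r0=0 $r1=4 $r2=14 $r3=14 $r4=5  [TAKEN]
PC=2  and  $r3, $r2, $r4     | $r0=0 $r1=4 $r2=14 $r3=4 $r4=5
PC=7  slti  $r4, $r2, 4      | $r0=0 $r1=4 $r2=14 $r3=4 $r4=0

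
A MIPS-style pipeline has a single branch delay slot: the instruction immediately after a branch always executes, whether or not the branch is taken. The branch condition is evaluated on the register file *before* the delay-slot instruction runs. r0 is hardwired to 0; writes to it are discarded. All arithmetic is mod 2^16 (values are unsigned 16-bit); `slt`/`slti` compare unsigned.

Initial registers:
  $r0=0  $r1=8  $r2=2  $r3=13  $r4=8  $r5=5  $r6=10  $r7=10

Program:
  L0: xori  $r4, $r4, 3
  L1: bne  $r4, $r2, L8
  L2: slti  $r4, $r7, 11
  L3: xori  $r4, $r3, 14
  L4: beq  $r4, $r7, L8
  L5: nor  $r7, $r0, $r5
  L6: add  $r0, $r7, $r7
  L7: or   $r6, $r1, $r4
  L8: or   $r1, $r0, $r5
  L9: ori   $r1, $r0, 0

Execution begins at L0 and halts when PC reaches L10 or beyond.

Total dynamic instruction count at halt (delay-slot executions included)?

  step pc=0: xori  $r4, $r4, 3  regs=(0,8,2,13,11,5,10,10)
  step pc=1: bne  $r4, $r2, L8  cond=T  regs=(0,8,2,13,11,5,10,10)
  step pc=2: slti  $r4, $r7, 11  regs=(0,8,2,13,1,5,10,10)
  step pc=8: or   $r1, $r0, $r5  regs=(0,5,2,13,1,5,10,10)
  step pc=9: ori   $r1, $r0, 0  regs=(0,0,2,13,1,5,10,10)

5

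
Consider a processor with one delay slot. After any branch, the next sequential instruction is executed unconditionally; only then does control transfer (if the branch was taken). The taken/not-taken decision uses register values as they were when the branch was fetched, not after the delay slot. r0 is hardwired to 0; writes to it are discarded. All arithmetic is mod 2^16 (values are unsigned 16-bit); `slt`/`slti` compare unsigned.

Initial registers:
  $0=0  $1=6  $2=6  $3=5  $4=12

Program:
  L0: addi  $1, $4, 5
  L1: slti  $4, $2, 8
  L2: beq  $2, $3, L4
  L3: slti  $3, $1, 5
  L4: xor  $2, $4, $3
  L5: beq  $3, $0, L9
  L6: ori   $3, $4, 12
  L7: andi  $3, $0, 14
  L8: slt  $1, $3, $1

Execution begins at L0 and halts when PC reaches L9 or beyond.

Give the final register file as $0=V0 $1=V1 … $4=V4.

  step pc=0: addi  $1, $4, 5  regs=(0,17,6,5,12)
  step pc=1: slti  $4, $2, 8  regs=(0,17,6,5,1)
  step pc=2: beq  $2, $3, L4  cond=F  regs=(0,17,6,5,1)
  step pc=3: slti  $3, $1, 5  regs=(0,17,6,0,1)
  step pc=4: xor  $2, $4, $3  regs=(0,17,1,0,1)
  step pc=5: beq  $3, $0, L9  cond=T  regs=(0,17,1,0,1)
  step pc=6: ori   $3, $4, 12  regs=(0,17,1,13,1)

$0=0 $1=17 $2=1 $3=13 $4=1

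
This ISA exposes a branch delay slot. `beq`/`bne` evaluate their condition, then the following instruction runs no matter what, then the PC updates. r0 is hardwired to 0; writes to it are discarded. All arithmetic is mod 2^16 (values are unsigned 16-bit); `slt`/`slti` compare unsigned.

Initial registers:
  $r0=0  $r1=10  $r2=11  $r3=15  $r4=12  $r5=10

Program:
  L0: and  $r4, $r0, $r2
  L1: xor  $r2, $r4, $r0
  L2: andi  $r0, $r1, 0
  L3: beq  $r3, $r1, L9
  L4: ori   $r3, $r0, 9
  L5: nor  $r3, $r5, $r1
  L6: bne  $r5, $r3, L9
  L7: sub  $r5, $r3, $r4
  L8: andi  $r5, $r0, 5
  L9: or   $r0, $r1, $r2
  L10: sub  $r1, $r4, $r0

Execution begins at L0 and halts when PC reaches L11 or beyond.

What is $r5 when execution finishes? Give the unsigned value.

65525

  step pc=0: and  $r4, $r0, $r2  regs=(0,10,11,15,0,10)
  step pc=1: xor  $r2, $r4, $r0  regs=(0,10,0,15,0,10)
  step pc=2: andi  $r0, $r1, 0  regs=(0,10,0,15,0,10)
  step pc=3: beq  $r3, $r1, L9  cond=F  regs=(0,10,0,15,0,10)
  step pc=4: ori   $r3, $r0, 9  regs=(0,10,0,9,0,10)
  step pc=5: nor  $r3, $r5, $r1  regs=(0,10,0,65525,0,10)
  step pc=6: bne  $r5, $r3, L9  cond=T  regs=(0,10,0,65525,0,10)
  step pc=7: sub  $r5, $r3, $r4  regs=(0,10,0,65525,0,65525)
  step pc=9: or   $r0, $r1, $r2  regs=(0,10,0,65525,0,65525)
  step pc=10: sub  $r1, $r4, $r0  regs=(0,0,0,65525,0,65525)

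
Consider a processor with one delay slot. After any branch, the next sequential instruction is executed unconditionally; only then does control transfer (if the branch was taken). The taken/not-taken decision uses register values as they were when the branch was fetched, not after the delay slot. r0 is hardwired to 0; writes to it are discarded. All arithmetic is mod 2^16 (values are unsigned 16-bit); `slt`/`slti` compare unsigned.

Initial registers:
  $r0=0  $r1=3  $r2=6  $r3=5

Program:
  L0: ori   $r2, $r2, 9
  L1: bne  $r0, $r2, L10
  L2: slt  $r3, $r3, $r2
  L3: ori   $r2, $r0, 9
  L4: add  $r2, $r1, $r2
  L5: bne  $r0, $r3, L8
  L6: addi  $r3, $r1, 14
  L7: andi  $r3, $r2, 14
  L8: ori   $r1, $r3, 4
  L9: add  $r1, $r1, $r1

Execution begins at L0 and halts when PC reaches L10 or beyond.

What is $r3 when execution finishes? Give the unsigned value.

[0] ori   $r2, $r2, 9  →  {$r0:0, $r1:3, $r2:15, $r3:5}
[1] bne  $r0, $r2, L10  →  {$r0:0, $r1:3, $r2:15, $r3:5}  ⟨branch taken⟩
[2] slt  $r3, $r3, $r2  →  {$r0:0, $r1:3, $r2:15, $r3:1}

1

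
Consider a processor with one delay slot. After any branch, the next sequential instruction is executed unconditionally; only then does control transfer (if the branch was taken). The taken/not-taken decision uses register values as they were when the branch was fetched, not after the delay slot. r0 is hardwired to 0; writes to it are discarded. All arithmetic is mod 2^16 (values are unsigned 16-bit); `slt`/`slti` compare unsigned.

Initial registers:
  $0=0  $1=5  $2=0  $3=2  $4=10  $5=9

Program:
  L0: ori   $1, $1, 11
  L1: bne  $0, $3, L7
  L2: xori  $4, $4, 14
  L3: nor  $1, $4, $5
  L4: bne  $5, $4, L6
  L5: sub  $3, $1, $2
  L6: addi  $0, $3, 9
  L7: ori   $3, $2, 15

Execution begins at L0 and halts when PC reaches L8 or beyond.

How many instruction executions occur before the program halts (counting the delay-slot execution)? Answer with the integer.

PC=0  ori   $1, $1, 11       | $0=0 $1=15 $2=0 $3=2 $4=10 $5=9
PC=1  bne  $0, $3, L7        | $0=0 $1=15 $2=0 $3=2 $4=10 $5=9  [TAKEN]
PC=2  xori  $4, $4, 14       | $0=0 $1=15 $2=0 $3=2 $4=4 $5=9
PC=7  ori   $3, $2, 15       | $0=0 $1=15 $2=0 $3=15 $4=4 $5=9

4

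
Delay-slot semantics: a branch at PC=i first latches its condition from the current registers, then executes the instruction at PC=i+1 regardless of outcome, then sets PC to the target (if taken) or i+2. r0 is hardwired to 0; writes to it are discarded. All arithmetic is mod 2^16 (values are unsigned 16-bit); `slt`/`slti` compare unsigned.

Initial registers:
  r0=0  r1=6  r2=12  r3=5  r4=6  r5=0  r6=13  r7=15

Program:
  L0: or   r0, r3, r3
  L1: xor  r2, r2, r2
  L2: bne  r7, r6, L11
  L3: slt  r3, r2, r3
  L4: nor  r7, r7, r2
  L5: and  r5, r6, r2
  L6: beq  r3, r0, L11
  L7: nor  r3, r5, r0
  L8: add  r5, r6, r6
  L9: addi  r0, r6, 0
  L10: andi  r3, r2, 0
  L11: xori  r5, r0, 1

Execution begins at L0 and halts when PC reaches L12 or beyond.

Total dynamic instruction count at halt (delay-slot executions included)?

[0] or   r0, r3, r3  →  {r0:0, r1:6, r2:12, r3:5, r4:6, r5:0, r6:13, r7:15}
[1] xor  r2, r2, r2  →  {r0:0, r1:6, r2:0, r3:5, r4:6, r5:0, r6:13, r7:15}
[2] bne  r7, r6, L11  →  {r0:0, r1:6, r2:0, r3:5, r4:6, r5:0, r6:13, r7:15}  ⟨branch taken⟩
[3] slt  r3, r2, r3  →  {r0:0, r1:6, r2:0, r3:1, r4:6, r5:0, r6:13, r7:15}
[11] xori  r5, r0, 1  →  {r0:0, r1:6, r2:0, r3:1, r4:6, r5:1, r6:13, r7:15}

5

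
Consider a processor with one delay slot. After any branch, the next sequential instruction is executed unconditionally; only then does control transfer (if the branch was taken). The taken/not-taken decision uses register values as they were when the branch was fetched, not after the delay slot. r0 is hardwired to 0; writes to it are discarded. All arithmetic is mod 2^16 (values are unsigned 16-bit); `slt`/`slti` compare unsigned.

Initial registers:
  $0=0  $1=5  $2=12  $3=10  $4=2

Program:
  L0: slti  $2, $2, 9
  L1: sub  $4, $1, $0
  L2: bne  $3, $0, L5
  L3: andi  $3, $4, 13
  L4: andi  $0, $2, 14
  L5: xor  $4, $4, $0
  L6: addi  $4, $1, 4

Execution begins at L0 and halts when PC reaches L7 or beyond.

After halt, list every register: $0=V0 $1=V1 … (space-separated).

PC=0  slti  $2, $2, 9        | $0=0 $1=5 $2=0 $3=10 $4=2
PC=1  sub  $4, $1, $0        | $0=0 $1=5 $2=0 $3=10 $4=5
PC=2  bne  $3, $0, L5        | $0=0 $1=5 $2=0 $3=10 $4=5  [TAKEN]
PC=3  andi  $3, $4, 13       | $0=0 $1=5 $2=0 $3=5 $4=5
PC=5  xor  $4, $4, $0        | $0=0 $1=5 $2=0 $3=5 $4=5
PC=6  addi  $4, $1, 4        | $0=0 $1=5 $2=0 $3=5 $4=9

$0=0 $1=5 $2=0 $3=5 $4=9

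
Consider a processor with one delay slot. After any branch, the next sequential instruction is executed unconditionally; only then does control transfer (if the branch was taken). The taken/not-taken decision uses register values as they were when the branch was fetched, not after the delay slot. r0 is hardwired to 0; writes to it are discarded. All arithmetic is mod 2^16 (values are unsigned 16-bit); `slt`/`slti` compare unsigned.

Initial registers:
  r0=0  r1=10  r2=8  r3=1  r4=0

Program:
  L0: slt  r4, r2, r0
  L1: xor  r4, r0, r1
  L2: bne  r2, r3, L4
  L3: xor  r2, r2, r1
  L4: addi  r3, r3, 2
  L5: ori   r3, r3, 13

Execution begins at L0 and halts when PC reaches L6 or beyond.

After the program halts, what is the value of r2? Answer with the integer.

#0 slt  r4, r2, r0 ; 0/10/8/1/0
#1 xor  r4, r0, r1 ; 0/10/8/1/10
#2 bne  r2, r3, L4 ; 0/10/8/1/10 ; →target
#3 xor  r2, r2, r1 ; 0/10/2/1/10
#4 addi  r3, r3, 2 ; 0/10/2/3/10
#5 ori   r3, r3, 13 ; 0/10/2/15/10

2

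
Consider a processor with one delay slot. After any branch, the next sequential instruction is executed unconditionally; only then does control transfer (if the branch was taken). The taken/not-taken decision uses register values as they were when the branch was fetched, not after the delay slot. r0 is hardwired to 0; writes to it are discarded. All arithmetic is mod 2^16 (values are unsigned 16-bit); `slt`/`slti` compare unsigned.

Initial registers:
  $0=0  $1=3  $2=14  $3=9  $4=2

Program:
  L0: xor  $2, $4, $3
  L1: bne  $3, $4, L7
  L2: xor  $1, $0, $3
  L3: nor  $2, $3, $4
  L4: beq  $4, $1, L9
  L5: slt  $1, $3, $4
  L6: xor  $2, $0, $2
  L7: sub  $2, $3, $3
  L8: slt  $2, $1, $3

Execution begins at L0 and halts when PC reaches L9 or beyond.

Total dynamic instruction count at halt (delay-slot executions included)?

[0] xor  $2, $4, $3  →  {$0:0, $1:3, $2:11, $3:9, $4:2}
[1] bne  $3, $4, L7  →  {$0:0, $1:3, $2:11, $3:9, $4:2}  ⟨branch taken⟩
[2] xor  $1, $0, $3  →  {$0:0, $1:9, $2:11, $3:9, $4:2}
[7] sub  $2, $3, $3  →  {$0:0, $1:9, $2:0, $3:9, $4:2}
[8] slt  $2, $1, $3  →  {$0:0, $1:9, $2:0, $3:9, $4:2}

5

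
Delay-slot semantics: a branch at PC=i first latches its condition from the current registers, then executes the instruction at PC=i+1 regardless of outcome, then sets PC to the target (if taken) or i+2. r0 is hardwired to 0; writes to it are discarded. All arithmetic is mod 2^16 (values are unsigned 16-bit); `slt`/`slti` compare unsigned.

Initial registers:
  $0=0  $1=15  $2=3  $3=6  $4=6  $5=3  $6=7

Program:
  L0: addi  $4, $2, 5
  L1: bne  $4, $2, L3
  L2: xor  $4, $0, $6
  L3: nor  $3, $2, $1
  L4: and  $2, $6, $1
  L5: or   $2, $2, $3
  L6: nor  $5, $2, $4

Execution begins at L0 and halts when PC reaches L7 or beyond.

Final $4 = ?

PC=0  addi  $4, $2, 5        | $0=0 $1=15 $2=3 $3=6 $4=8 $5=3 $6=7
PC=1  bne  $4, $2, L3        | $0=0 $1=15 $2=3 $3=6 $4=8 $5=3 $6=7  [TAKEN]
PC=2  xor  $4, $0, $6        | $0=0 $1=15 $2=3 $3=6 $4=7 $5=3 $6=7
PC=3  nor  $3, $2, $1        | $0=0 $1=15 $2=3 $3=65520 $4=7 $5=3 $6=7
PC=4  and  $2, $6, $1        | $0=0 $1=15 $2=7 $3=65520 $4=7 $5=3 $6=7
PC=5  or   $2, $2, $3        | $0=0 $1=15 $2=65527 $3=65520 $4=7 $5=3 $6=7
PC=6  nor  $5, $2, $4        | $0=0 $1=15 $2=65527 $3=65520 $4=7 $5=8 $6=7

7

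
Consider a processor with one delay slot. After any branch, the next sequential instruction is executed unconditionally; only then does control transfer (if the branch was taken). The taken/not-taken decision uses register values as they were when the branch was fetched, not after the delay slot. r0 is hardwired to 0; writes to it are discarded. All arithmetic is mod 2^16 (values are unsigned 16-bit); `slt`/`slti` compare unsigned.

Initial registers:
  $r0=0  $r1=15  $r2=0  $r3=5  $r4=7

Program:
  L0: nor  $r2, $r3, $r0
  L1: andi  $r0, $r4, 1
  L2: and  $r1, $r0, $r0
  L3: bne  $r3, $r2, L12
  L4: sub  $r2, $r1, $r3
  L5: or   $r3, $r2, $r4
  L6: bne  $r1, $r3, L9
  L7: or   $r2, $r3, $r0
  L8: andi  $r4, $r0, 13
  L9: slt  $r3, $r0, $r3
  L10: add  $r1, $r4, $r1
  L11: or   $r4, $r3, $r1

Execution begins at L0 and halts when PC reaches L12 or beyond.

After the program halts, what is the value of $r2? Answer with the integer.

[0] nor  $r2, $r3, $r0  →  {$r0:0, $r1:15, $r2:65530, $r3:5, $r4:7}
[1] andi  $r0, $r4, 1  →  {$r0:0, $r1:15, $r2:65530, $r3:5, $r4:7}
[2] and  $r1, $r0, $r0  →  {$r0:0, $r1:0, $r2:65530, $r3:5, $r4:7}
[3] bne  $r3, $r2, L12  →  {$r0:0, $r1:0, $r2:65530, $r3:5, $r4:7}  ⟨branch taken⟩
[4] sub  $r2, $r1, $r3  →  {$r0:0, $r1:0, $r2:65531, $r3:5, $r4:7}

65531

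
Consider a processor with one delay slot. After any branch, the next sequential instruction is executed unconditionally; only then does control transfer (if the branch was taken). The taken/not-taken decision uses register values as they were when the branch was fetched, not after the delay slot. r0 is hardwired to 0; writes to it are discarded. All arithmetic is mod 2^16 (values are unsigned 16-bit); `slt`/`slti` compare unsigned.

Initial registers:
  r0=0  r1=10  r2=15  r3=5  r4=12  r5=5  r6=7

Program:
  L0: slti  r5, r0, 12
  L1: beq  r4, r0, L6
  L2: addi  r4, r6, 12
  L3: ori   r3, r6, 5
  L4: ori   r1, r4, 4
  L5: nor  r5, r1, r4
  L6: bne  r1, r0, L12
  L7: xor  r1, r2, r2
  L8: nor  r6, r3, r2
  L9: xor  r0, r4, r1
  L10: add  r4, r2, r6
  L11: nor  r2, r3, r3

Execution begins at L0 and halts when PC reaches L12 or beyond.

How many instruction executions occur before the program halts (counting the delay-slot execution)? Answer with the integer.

8

  step pc=0: slti  r5, r0, 12  regs=(0,10,15,5,12,1,7)
  step pc=1: beq  r4, r0, L6  cond=F  regs=(0,10,15,5,12,1,7)
  step pc=2: addi  r4, r6, 12  regs=(0,10,15,5,19,1,7)
  step pc=3: ori   r3, r6, 5  regs=(0,10,15,7,19,1,7)
  step pc=4: ori   r1, r4, 4  regs=(0,23,15,7,19,1,7)
  step pc=5: nor  r5, r1, r4  regs=(0,23,15,7,19,65512,7)
  step pc=6: bne  r1, r0, L12  cond=T  regs=(0,23,15,7,19,65512,7)
  step pc=7: xor  r1, r2, r2  regs=(0,0,15,7,19,65512,7)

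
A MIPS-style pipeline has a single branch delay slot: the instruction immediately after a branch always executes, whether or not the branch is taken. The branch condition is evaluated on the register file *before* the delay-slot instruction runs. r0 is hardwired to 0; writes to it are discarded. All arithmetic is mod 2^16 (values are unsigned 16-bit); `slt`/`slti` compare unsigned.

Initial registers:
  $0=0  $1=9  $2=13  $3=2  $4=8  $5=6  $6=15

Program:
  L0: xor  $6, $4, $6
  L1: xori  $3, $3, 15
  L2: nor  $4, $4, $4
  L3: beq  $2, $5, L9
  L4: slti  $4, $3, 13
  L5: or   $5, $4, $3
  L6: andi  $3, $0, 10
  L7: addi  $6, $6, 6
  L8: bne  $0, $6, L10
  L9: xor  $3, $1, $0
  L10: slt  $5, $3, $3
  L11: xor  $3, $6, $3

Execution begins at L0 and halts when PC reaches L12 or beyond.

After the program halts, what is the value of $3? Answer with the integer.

4

  step pc=0: xor  $6, $4, $6  regs=(0,9,13,2,8,6,7)
  step pc=1: xori  $3, $3, 15  regs=(0,9,13,13,8,6,7)
  step pc=2: nor  $4, $4, $4  regs=(0,9,13,13,65527,6,7)
  step pc=3: beq  $2, $5, L9  cond=F  regs=(0,9,13,13,65527,6,7)
  step pc=4: slti  $4, $3, 13  regs=(0,9,13,13,0,6,7)
  step pc=5: or   $5, $4, $3  regs=(0,9,13,13,0,13,7)
  step pc=6: andi  $3, $0, 10  regs=(0,9,13,0,0,13,7)
  step pc=7: addi  $6, $6, 6  regs=(0,9,13,0,0,13,13)
  step pc=8: bne  $0, $6, L10  cond=T  regs=(0,9,13,0,0,13,13)
  step pc=9: xor  $3, $1, $0  regs=(0,9,13,9,0,13,13)
  step pc=10: slt  $5, $3, $3  regs=(0,9,13,9,0,0,13)
  step pc=11: xor  $3, $6, $3  regs=(0,9,13,4,0,0,13)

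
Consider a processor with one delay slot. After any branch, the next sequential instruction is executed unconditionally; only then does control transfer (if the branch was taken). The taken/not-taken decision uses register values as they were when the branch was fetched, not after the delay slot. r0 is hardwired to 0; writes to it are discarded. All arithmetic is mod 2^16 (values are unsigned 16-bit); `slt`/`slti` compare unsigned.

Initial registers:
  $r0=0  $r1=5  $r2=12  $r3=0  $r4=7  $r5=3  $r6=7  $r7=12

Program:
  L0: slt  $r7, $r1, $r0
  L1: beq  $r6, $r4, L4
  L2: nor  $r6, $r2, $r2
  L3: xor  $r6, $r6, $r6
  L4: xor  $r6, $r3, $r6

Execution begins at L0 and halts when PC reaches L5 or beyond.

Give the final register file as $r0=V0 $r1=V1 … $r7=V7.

#0 slt  $r7, $r1, $r0 ; 0/5/12/0/7/3/7/0
#1 beq  $r6, $r4, L4 ; 0/5/12/0/7/3/7/0 ; →target
#2 nor  $r6, $r2, $r2 ; 0/5/12/0/7/3/65523/0
#4 xor  $r6, $r3, $r6 ; 0/5/12/0/7/3/65523/0

$r0=0 $r1=5 $r2=12 $r3=0 $r4=7 $r5=3 $r6=65523 $r7=0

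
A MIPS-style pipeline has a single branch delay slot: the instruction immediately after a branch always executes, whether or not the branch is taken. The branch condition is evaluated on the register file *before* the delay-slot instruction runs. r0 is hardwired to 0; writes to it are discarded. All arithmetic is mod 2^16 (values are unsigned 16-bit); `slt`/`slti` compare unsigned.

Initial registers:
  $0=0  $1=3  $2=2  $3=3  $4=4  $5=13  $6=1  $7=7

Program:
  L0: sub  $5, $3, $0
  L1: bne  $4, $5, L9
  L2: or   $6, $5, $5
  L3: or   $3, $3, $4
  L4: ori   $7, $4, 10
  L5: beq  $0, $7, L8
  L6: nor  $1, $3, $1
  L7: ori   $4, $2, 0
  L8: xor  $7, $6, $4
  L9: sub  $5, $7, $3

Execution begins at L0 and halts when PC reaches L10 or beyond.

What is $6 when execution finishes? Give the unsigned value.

3

#0 sub  $5, $3, $0 ; 0/3/2/3/4/3/1/7
#1 bne  $4, $5, L9 ; 0/3/2/3/4/3/1/7 ; →target
#2 or   $6, $5, $5 ; 0/3/2/3/4/3/3/7
#9 sub  $5, $7, $3 ; 0/3/2/3/4/4/3/7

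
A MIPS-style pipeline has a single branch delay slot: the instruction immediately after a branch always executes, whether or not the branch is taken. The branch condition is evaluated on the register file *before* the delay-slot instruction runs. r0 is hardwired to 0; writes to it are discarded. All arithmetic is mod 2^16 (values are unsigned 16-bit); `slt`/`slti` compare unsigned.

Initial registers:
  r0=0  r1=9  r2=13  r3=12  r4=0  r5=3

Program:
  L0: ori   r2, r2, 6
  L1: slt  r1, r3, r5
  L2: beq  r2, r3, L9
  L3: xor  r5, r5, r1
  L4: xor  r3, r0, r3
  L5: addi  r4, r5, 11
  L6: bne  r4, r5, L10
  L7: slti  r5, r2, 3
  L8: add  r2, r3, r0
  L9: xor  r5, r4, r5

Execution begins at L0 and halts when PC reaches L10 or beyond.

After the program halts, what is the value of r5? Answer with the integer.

[0] ori   r2, r2, 6  →  {r0:0, r1:9, r2:15, r3:12, r4:0, r5:3}
[1] slt  r1, r3, r5  →  {r0:0, r1:0, r2:15, r3:12, r4:0, r5:3}
[2] beq  r2, r3, L9  →  {r0:0, r1:0, r2:15, r3:12, r4:0, r5:3}  ⟨branch fallthrough⟩
[3] xor  r5, r5, r1  →  {r0:0, r1:0, r2:15, r3:12, r4:0, r5:3}
[4] xor  r3, r0, r3  →  {r0:0, r1:0, r2:15, r3:12, r4:0, r5:3}
[5] addi  r4, r5, 11  →  {r0:0, r1:0, r2:15, r3:12, r4:14, r5:3}
[6] bne  r4, r5, L10  →  {r0:0, r1:0, r2:15, r3:12, r4:14, r5:3}  ⟨branch taken⟩
[7] slti  r5, r2, 3  →  {r0:0, r1:0, r2:15, r3:12, r4:14, r5:0}

0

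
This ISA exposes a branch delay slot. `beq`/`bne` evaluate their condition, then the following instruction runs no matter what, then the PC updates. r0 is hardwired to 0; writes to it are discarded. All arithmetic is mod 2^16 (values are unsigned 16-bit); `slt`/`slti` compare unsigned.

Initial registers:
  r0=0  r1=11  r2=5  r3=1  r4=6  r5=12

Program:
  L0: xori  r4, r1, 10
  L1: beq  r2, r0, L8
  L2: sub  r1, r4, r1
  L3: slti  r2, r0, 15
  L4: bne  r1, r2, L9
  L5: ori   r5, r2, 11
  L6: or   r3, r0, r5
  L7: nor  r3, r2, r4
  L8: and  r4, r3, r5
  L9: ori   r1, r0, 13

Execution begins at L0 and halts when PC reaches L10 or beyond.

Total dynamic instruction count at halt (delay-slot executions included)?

  step pc=0: xori  r4, r1, 10  regs=(0,11,5,1,1,12)
  step pc=1: beq  r2, r0, L8  cond=F  regs=(0,11,5,1,1,12)
  step pc=2: sub  r1, r4, r1  regs=(0,65526,5,1,1,12)
  step pc=3: slti  r2, r0, 15  regs=(0,65526,1,1,1,12)
  step pc=4: bne  r1, r2, L9  cond=T  regs=(0,65526,1,1,1,12)
  step pc=5: ori   r5, r2, 11  regs=(0,65526,1,1,1,11)
  step pc=9: ori   r1, r0, 13  regs=(0,13,1,1,1,11)

7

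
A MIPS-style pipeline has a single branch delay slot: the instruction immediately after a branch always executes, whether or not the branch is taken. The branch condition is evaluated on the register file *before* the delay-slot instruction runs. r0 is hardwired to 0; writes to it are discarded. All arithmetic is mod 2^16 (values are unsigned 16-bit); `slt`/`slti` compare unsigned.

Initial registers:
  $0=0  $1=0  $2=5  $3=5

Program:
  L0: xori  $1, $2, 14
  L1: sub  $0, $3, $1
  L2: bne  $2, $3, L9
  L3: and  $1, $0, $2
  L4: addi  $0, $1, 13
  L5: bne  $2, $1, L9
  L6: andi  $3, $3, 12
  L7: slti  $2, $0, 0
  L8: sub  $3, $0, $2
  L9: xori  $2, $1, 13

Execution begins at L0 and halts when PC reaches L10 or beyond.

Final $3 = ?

  step pc=0: xori  $1, $2, 14  regs=(0,11,5,5)
  step pc=1: sub  $0, $3, $1  regs=(0,11,5,5)
  step pc=2: bne  $2, $3, L9  cond=F  regs=(0,11,5,5)
  step pc=3: and  $1, $0, $2  regs=(0,0,5,5)
  step pc=4: addi  $0, $1, 13  regs=(0,0,5,5)
  step pc=5: bne  $2, $1, L9  cond=T  regs=(0,0,5,5)
  step pc=6: andi  $3, $3, 12  regs=(0,0,5,4)
  step pc=9: xori  $2, $1, 13  regs=(0,0,13,4)

4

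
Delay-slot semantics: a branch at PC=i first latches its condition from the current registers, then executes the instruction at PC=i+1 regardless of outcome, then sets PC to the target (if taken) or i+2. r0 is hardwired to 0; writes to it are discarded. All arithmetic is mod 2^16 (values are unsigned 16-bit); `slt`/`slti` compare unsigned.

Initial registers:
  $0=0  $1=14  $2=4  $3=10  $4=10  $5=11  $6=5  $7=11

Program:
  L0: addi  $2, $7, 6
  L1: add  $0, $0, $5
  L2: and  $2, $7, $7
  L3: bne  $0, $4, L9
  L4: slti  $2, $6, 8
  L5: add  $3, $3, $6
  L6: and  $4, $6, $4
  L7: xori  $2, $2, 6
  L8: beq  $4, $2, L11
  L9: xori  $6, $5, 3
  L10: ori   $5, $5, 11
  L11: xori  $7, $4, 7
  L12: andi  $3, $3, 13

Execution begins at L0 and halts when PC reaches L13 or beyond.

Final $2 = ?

1

PC=0  addi  $2, $7, 6        | $0=0 $1=14 $2=17 $3=10 $4=10 $5=11 $6=5 $7=11
PC=1  add  $0, $0, $5        | $0=0 $1=14 $2=17 $3=10 $4=10 $5=11 $6=5 $7=11
PC=2  and  $2, $7, $7        | $0=0 $1=14 $2=11 $3=10 $4=10 $5=11 $6=5 $7=11
PC=3  bne  $0, $4, L9        | $0=0 $1=14 $2=11 $3=10 $4=10 $5=11 $6=5 $7=11  [TAKEN]
PC=4  slti  $2, $6, 8        | $0=0 $1=14 $2=1 $3=10 $4=10 $5=11 $6=5 $7=11
PC=9  xori  $6, $5, 3        | $0=0 $1=14 $2=1 $3=10 $4=10 $5=11 $6=8 $7=11
PC=10 ori   $5, $5, 11       | $0=0 $1=14 $2=1 $3=10 $4=10 $5=11 $6=8 $7=11
PC=11 xori  $7, $4, 7        | $0=0 $1=14 $2=1 $3=10 $4=10 $5=11 $6=8 $7=13
PC=12 andi  $3, $3, 13       | $0=0 $1=14 $2=1 $3=8 $4=10 $5=11 $6=8 $7=13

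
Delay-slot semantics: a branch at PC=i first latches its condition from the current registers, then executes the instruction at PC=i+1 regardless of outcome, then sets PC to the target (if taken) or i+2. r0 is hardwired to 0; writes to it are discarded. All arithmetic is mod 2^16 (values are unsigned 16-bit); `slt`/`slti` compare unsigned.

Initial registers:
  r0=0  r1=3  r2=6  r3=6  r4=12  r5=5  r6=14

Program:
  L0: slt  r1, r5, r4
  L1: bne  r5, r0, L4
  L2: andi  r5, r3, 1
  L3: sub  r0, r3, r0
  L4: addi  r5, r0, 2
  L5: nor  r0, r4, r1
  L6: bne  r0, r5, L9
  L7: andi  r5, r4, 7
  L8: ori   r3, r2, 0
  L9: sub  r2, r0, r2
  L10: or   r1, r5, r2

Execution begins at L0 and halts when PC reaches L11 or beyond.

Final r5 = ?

[0] slt  r1, r5, r4  →  {r0:0, r1:1, r2:6, r3:6, r4:12, r5:5, r6:14}
[1] bne  r5, r0, L4  →  {r0:0, r1:1, r2:6, r3:6, r4:12, r5:5, r6:14}  ⟨branch taken⟩
[2] andi  r5, r3, 1  →  {r0:0, r1:1, r2:6, r3:6, r4:12, r5:0, r6:14}
[4] addi  r5, r0, 2  →  {r0:0, r1:1, r2:6, r3:6, r4:12, r5:2, r6:14}
[5] nor  r0, r4, r1  →  {r0:0, r1:1, r2:6, r3:6, r4:12, r5:2, r6:14}
[6] bne  r0, r5, L9  →  {r0:0, r1:1, r2:6, r3:6, r4:12, r5:2, r6:14}  ⟨branch taken⟩
[7] andi  r5, r4, 7  →  {r0:0, r1:1, r2:6, r3:6, r4:12, r5:4, r6:14}
[9] sub  r2, r0, r2  →  {r0:0, r1:1, r2:65530, r3:6, r4:12, r5:4, r6:14}
[10] or   r1, r5, r2  →  {r0:0, r1:65534, r2:65530, r3:6, r4:12, r5:4, r6:14}

4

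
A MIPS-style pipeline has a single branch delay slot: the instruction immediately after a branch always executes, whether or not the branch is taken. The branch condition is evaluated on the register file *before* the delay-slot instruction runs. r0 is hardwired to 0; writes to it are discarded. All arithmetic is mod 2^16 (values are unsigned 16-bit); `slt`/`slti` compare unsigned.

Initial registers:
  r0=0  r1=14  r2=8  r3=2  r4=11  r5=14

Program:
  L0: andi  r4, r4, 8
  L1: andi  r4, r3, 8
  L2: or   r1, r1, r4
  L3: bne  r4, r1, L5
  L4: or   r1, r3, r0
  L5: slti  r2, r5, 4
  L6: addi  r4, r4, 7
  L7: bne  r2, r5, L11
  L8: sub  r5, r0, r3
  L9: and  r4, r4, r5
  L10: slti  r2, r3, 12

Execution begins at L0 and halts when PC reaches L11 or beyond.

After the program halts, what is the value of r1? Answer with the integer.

  step pc=0: andi  r4, r4, 8  regs=(0,14,8,2,8,14)
  step pc=1: andi  r4, r3, 8  regs=(0,14,8,2,0,14)
  step pc=2: or   r1, r1, r4  regs=(0,14,8,2,0,14)
  step pc=3: bne  r4, r1, L5  cond=T  regs=(0,14,8,2,0,14)
  step pc=4: or   r1, r3, r0  regs=(0,2,8,2,0,14)
  step pc=5: slti  r2, r5, 4  regs=(0,2,0,2,0,14)
  step pc=6: addi  r4, r4, 7  regs=(0,2,0,2,7,14)
  step pc=7: bne  r2, r5, L11  cond=T  regs=(0,2,0,2,7,14)
  step pc=8: sub  r5, r0, r3  regs=(0,2,0,2,7,65534)

2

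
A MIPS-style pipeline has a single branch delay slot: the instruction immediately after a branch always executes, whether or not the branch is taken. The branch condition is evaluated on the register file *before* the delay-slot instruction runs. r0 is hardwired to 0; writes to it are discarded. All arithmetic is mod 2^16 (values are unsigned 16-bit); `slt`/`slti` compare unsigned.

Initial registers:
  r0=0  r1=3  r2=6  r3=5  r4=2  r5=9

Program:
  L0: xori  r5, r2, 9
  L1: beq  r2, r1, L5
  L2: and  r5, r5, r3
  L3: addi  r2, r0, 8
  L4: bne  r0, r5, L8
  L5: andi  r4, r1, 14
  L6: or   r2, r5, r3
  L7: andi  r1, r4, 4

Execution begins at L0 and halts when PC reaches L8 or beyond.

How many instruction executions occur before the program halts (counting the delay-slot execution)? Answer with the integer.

PC=0  xori  r5, r2, 9        | r0=0 r1=3 r2=6 r3=5 r4=2 r5=15
PC=1  beq  r2, r1, L5        | r0=0 r1=3 r2=6 r3=5 r4=2 r5=15  [not taken]
PC=2  and  r5, r5, r3        | r0=0 r1=3 r2=6 r3=5 r4=2 r5=5
PC=3  addi  r2, r0, 8        | r0=0 r1=3 r2=8 r3=5 r4=2 r5=5
PC=4  bne  r0, r5, L8        | r0=0 r1=3 r2=8 r3=5 r4=2 r5=5  [TAKEN]
PC=5  andi  r4, r1, 14       | r0=0 r1=3 r2=8 r3=5 r4=2 r5=5

6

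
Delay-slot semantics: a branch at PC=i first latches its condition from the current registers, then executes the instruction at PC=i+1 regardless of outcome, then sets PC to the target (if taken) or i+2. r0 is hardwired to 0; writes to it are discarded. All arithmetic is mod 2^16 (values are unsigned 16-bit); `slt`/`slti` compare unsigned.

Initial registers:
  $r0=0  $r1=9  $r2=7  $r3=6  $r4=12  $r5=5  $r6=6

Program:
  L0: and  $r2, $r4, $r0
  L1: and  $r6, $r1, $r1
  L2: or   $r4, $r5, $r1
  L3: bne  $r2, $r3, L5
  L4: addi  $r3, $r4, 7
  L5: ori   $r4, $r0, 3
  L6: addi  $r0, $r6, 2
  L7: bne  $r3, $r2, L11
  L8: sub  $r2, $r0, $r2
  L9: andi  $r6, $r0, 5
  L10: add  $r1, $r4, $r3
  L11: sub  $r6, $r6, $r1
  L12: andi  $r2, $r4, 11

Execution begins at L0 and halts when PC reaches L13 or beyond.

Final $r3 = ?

  step pc=0: and  $r2, $r4, $r0  regs=(0,9,0,6,12,5,6)
  step pc=1: and  $r6, $r1, $r1  regs=(0,9,0,6,12,5,9)
  step pc=2: or   $r4, $r5, $r1  regs=(0,9,0,6,13,5,9)
  step pc=3: bne  $r2, $r3, L5  cond=T  regs=(0,9,0,6,13,5,9)
  step pc=4: addi  $r3, $r4, 7  regs=(0,9,0,20,13,5,9)
  step pc=5: ori   $r4, $r0, 3  regs=(0,9,0,20,3,5,9)
  step pc=6: addi  $r0, $r6, 2  regs=(0,9,0,20,3,5,9)
  step pc=7: bne  $r3, $r2, L11  cond=T  regs=(0,9,0,20,3,5,9)
  step pc=8: sub  $r2, $r0, $r2  regs=(0,9,0,20,3,5,9)
  step pc=11: sub  $r6, $r6, $r1  regs=(0,9,0,20,3,5,0)
  step pc=12: andi  $r2, $r4, 11  regs=(0,9,3,20,3,5,0)

20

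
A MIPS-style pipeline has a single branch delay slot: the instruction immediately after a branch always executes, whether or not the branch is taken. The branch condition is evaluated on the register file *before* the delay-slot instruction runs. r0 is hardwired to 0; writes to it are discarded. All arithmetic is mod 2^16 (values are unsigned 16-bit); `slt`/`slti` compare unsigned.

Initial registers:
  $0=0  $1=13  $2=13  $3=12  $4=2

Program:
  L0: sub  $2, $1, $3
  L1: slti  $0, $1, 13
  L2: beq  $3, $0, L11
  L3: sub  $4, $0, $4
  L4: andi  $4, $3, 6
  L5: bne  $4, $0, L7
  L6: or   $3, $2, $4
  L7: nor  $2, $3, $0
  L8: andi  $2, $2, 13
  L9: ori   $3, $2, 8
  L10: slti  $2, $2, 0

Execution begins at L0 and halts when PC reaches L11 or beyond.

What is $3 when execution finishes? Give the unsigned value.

8

  step pc=0: sub  $2, $1, $3  regs=(0,13,1,12,2)
  step pc=1: slti  $0, $1, 13  regs=(0,13,1,12,2)
  step pc=2: beq  $3, $0, L11  cond=F  regs=(0,13,1,12,2)
  step pc=3: sub  $4, $0, $4  regs=(0,13,1,12,65534)
  step pc=4: andi  $4, $3, 6  regs=(0,13,1,12,4)
  step pc=5: bne  $4, $0, L7  cond=T  regs=(0,13,1,12,4)
  step pc=6: or   $3, $2, $4  regs=(0,13,1,5,4)
  step pc=7: nor  $2, $3, $0  regs=(0,13,65530,5,4)
  step pc=8: andi  $2, $2, 13  regs=(0,13,8,5,4)
  step pc=9: ori   $3, $2, 8  regs=(0,13,8,8,4)
  step pc=10: slti  $2, $2, 0  regs=(0,13,0,8,4)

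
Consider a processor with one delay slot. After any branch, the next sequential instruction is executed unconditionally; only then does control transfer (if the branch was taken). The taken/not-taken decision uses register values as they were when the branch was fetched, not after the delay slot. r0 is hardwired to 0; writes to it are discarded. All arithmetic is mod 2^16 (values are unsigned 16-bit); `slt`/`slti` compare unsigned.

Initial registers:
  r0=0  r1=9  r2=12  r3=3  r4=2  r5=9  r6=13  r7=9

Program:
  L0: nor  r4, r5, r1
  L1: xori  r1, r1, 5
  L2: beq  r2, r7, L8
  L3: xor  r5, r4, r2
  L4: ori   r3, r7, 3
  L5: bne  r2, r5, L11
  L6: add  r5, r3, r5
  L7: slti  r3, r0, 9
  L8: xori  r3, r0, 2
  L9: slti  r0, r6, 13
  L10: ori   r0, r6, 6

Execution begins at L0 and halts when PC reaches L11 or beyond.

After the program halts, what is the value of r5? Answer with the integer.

5

PC=0  nor  r4, r5, r1        | r0=0 r1=9 r2=12 r3=3 r4=65526 r5=9 r6=13 r7=9
PC=1  xori  r1, r1, 5        | r0=0 r1=12 r2=12 r3=3 r4=65526 r5=9 r6=13 r7=9
PC=2  beq  r2, r7, L8        | r0=0 r1=12 r2=12 r3=3 r4=65526 r5=9 r6=13 r7=9  [not taken]
PC=3  xor  r5, r4, r2        | r0=0 r1=12 r2=12 r3=3 r4=65526 r5=65530 r6=13 r7=9
PC=4  ori   r3, r7, 3        | r0=0 r1=12 r2=12 r3=11 r4=65526 r5=65530 r6=13 r7=9
PC=5  bne  r2, r5, L11       | r0=0 r1=12 r2=12 r3=11 r4=65526 r5=65530 r6=13 r7=9  [TAKEN]
PC=6  add  r5, r3, r5        | r0=0 r1=12 r2=12 r3=11 r4=65526 r5=5 r6=13 r7=9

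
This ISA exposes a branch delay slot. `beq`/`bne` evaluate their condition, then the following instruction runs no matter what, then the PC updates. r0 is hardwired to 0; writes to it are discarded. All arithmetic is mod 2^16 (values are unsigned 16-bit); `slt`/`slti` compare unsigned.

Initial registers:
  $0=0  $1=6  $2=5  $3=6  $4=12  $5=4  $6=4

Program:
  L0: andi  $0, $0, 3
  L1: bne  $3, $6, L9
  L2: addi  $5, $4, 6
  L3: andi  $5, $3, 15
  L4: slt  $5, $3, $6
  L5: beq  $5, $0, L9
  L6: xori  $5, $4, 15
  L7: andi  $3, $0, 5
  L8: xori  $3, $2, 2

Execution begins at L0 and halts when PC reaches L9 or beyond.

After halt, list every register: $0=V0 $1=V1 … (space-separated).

[0] andi  $0, $0, 3  →  {$0:0, $1:6, $2:5, $3:6, $4:12, $5:4, $6:4}
[1] bne  $3, $6, L9  →  {$0:0, $1:6, $2:5, $3:6, $4:12, $5:4, $6:4}  ⟨branch taken⟩
[2] addi  $5, $4, 6  →  {$0:0, $1:6, $2:5, $3:6, $4:12, $5:18, $6:4}

$0=0 $1=6 $2=5 $3=6 $4=12 $5=18 $6=4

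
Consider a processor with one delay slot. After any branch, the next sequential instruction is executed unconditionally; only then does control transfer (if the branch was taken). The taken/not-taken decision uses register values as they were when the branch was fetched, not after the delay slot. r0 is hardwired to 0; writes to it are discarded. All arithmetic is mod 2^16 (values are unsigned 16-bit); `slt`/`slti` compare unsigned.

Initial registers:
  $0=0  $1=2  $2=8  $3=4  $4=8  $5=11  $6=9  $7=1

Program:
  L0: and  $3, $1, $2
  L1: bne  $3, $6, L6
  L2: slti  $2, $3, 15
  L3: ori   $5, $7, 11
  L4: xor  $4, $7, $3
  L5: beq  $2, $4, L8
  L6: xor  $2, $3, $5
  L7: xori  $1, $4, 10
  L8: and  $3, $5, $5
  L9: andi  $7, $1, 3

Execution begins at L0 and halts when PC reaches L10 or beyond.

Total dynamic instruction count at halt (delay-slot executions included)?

7

[0] and  $3, $1, $2  →  {$0:0, $1:2, $2:8, $3:0, $4:8, $5:11, $6:9, $7:1}
[1] bne  $3, $6, L6  →  {$0:0, $1:2, $2:8, $3:0, $4:8, $5:11, $6:9, $7:1}  ⟨branch taken⟩
[2] slti  $2, $3, 15  →  {$0:0, $1:2, $2:1, $3:0, $4:8, $5:11, $6:9, $7:1}
[6] xor  $2, $3, $5  →  {$0:0, $1:2, $2:11, $3:0, $4:8, $5:11, $6:9, $7:1}
[7] xori  $1, $4, 10  →  {$0:0, $1:2, $2:11, $3:0, $4:8, $5:11, $6:9, $7:1}
[8] and  $3, $5, $5  →  {$0:0, $1:2, $2:11, $3:11, $4:8, $5:11, $6:9, $7:1}
[9] andi  $7, $1, 3  →  {$0:0, $1:2, $2:11, $3:11, $4:8, $5:11, $6:9, $7:2}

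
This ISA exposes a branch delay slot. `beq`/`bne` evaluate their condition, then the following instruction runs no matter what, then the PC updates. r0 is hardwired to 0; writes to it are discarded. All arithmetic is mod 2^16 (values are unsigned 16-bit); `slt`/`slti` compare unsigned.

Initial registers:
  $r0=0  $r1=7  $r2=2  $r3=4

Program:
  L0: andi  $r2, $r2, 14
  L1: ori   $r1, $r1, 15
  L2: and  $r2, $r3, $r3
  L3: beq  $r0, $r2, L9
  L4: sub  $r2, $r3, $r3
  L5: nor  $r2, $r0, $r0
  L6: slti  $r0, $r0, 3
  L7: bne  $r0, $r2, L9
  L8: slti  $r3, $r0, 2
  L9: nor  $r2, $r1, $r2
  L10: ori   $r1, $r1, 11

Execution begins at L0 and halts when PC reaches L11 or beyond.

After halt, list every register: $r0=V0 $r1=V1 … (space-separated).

PC=0  andi  $r2, $r2, 14     | $r0=0 $r1=7 $r2=2 $r3=4
PC=1  ori   $r1, $r1, 15     | $r0=0 $r1=15 $r2=2 $r3=4
PC=2  and  $r2, $r3, $r3     | $r0=0 $r1=15 $r2=4 $r3=4
PC=3  beq  $r0, $r2, L9      | $r0=0 $r1=15 $r2=4 $r3=4  [not taken]
PC=4  sub  $r2, $r3, $r3     | $r0=0 $r1=15 $r2=0 $r3=4
PC=5  nor  $r2, $r0, $r0     | $r0=0 $r1=15 $r2=65535 $r3=4
PC=6  slti  $r0, $r0, 3      | $r0=0 $r1=15 $r2=65535 $r3=4
PC=7  bne  $r0, $r2, L9      | $r0=0 $r1=15 $r2=65535 $r3=4  [TAKEN]
PC=8  slti  $r3, $r0, 2      | $r0=0 $r1=15 $r2=65535 $r3=1
PC=9  nor  $r2, $r1, $r2     | $r0=0 $r1=15 $r2=0 $r3=1
PC=10 ori   $r1, $r1, 11     | $r0=0 $r1=15 $r2=0 $r3=1

$r0=0 $r1=15 $r2=0 $r3=1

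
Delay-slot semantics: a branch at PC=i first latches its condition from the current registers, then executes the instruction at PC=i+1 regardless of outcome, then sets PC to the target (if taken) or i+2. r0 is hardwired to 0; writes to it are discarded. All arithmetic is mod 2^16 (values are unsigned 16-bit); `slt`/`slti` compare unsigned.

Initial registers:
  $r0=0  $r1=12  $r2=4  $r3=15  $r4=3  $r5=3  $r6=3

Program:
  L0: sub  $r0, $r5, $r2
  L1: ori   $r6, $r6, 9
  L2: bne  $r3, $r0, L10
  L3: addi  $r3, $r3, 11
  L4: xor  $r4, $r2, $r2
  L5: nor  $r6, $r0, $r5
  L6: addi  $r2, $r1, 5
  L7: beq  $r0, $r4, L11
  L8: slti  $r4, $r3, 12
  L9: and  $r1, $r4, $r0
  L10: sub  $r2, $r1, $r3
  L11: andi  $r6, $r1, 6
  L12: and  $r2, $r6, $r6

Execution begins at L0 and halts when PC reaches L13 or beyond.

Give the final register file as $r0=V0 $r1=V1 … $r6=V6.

[0] sub  $r0, $r5, $r2  →  {$r0:0, $r1:12, $r2:4, $r3:15, $r4:3, $r5:3, $r6:3}
[1] ori   $r6, $r6, 9  →  {$r0:0, $r1:12, $r2:4, $r3:15, $r4:3, $r5:3, $r6:11}
[2] bne  $r3, $r0, L10  →  {$r0:0, $r1:12, $r2:4, $r3:15, $r4:3, $r5:3, $r6:11}  ⟨branch taken⟩
[3] addi  $r3, $r3, 11  →  {$r0:0, $r1:12, $r2:4, $r3:26, $r4:3, $r5:3, $r6:11}
[10] sub  $r2, $r1, $r3  →  {$r0:0, $r1:12, $r2:65522, $r3:26, $r4:3, $r5:3, $r6:11}
[11] andi  $r6, $r1, 6  →  {$r0:0, $r1:12, $r2:65522, $r3:26, $r4:3, $r5:3, $r6:4}
[12] and  $r2, $r6, $r6  →  {$r0:0, $r1:12, $r2:4, $r3:26, $r4:3, $r5:3, $r6:4}

$r0=0 $r1=12 $r2=4 $r3=26 $r4=3 $r5=3 $r6=4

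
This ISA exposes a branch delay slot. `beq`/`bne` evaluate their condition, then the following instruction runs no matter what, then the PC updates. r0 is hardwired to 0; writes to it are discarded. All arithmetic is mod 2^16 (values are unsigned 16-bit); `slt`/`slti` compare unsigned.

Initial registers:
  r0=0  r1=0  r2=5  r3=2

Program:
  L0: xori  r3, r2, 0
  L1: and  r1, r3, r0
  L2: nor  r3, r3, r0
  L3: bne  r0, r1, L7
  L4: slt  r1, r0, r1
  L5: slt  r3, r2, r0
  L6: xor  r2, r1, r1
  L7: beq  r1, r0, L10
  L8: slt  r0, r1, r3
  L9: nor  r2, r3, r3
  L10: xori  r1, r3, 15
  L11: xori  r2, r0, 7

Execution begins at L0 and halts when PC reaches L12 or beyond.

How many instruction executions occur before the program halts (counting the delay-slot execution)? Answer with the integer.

11

PC=0  xori  r3, r2, 0        | r0=0 r1=0 r2=5 r3=5
PC=1  and  r1, r3, r0        | r0=0 r1=0 r2=5 r3=5
PC=2  nor  r3, r3, r0        | r0=0 r1=0 r2=5 r3=65530
PC=3  bne  r0, r1, L7        | r0=0 r1=0 r2=5 r3=65530  [not taken]
PC=4  slt  r1, r0, r1        | r0=0 r1=0 r2=5 r3=65530
PC=5  slt  r3, r2, r0        | r0=0 r1=0 r2=5 r3=0
PC=6  xor  r2, r1, r1        | r0=0 r1=0 r2=0 r3=0
PC=7  beq  r1, r0, L10       | r0=0 r1=0 r2=0 r3=0  [TAKEN]
PC=8  slt  r0, r1, r3        | r0=0 r1=0 r2=0 r3=0
PC=10 xori  r1, r3, 15       | r0=0 r1=15 r2=0 r3=0
PC=11 xori  r2, r0, 7        | r0=0 r1=15 r2=7 r3=0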